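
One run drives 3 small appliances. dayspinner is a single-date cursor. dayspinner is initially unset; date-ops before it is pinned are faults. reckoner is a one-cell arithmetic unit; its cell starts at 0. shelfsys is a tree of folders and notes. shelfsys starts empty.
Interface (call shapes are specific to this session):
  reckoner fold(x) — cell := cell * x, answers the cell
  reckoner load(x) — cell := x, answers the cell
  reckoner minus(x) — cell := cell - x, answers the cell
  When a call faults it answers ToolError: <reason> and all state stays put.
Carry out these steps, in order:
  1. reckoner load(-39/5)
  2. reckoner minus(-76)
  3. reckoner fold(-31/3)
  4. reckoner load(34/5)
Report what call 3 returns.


Answer: -10571/15

Derivation:
-- reckoner load(x='-39/5') : -39/5
-- reckoner minus(x='-76') : 341/5
-- reckoner fold(x='-31/3') : -10571/15
-- reckoner load(x='34/5') : 34/5


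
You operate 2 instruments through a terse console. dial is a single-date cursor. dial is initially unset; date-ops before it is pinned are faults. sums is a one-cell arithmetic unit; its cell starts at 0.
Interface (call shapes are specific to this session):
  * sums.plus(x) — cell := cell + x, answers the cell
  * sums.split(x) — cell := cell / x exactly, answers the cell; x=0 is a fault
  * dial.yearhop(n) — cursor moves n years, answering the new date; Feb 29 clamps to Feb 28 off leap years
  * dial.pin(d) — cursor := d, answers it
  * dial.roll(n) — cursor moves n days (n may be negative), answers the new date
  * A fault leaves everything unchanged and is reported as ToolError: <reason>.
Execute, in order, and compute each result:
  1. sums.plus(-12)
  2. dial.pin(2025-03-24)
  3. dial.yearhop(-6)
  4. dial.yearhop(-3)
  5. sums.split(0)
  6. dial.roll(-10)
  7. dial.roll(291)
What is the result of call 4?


Step: sums.plus[x: -12]
Result: -12
Step: dial.pin[d: 2025-03-24]
Result: 2025-03-24
Step: dial.yearhop[n: -6]
Result: 2019-03-24
Step: dial.yearhop[n: -3]
Result: 2016-03-24
Step: sums.split[x: 0]
Result: ToolError: division by zero
Step: dial.roll[n: -10]
Result: 2016-03-14
Step: dial.roll[n: 291]
Result: 2016-12-30

Answer: 2016-03-24


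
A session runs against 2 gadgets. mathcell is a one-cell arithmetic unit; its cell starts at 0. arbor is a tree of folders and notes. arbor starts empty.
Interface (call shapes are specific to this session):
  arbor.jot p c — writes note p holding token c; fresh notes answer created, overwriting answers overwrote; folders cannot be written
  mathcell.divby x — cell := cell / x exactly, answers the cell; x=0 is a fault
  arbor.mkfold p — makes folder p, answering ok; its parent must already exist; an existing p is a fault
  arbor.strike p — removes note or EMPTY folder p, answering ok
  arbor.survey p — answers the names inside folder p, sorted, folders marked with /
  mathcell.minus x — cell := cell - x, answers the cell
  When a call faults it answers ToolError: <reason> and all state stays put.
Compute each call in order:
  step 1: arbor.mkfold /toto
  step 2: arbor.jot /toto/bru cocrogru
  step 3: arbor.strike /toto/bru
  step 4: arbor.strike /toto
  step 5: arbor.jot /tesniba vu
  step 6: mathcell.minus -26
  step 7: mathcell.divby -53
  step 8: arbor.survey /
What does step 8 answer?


Answer: [tesniba]

Derivation:
Do: arbor.mkfold[p=/toto]
See: ok
Do: arbor.jot[p=/toto/bru; c=cocrogru]
See: created
Do: arbor.strike[p=/toto/bru]
See: ok
Do: arbor.strike[p=/toto]
See: ok
Do: arbor.jot[p=/tesniba; c=vu]
See: created
Do: mathcell.minus[x=-26]
See: 26
Do: mathcell.divby[x=-53]
See: -26/53
Do: arbor.survey[p=/]
See: [tesniba]


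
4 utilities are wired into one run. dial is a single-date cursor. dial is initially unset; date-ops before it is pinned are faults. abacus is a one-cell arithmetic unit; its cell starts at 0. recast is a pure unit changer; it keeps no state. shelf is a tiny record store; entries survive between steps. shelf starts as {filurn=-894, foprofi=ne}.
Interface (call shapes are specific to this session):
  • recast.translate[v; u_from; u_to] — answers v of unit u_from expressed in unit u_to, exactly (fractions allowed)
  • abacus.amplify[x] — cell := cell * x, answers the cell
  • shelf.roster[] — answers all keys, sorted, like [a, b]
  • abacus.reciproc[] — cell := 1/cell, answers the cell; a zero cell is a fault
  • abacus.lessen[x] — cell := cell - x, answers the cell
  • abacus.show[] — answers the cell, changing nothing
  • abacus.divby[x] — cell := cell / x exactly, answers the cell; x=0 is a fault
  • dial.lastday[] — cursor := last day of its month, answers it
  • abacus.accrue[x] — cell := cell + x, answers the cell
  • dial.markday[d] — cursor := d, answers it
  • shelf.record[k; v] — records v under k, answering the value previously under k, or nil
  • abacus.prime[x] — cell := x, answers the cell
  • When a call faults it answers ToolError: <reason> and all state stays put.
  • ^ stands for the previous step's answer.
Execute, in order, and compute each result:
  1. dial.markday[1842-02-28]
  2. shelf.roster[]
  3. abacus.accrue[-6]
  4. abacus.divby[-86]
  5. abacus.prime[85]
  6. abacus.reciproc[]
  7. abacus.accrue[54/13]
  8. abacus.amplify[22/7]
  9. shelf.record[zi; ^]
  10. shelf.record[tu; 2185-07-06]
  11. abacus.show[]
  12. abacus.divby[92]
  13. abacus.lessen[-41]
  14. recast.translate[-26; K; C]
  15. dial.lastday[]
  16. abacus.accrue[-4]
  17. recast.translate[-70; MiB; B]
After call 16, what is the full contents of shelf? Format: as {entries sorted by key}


Act: dial.markday[d→1842-02-28]
Obs: 1842-02-28
Act: shelf.roster[]
Obs: [filurn, foprofi]
Act: abacus.accrue[x→-6]
Obs: -6
Act: abacus.divby[x→-86]
Obs: 3/43
Act: abacus.prime[x→85]
Obs: 85
Act: abacus.reciproc[]
Obs: 1/85
Act: abacus.accrue[x→54/13]
Obs: 4603/1105
Act: abacus.amplify[x→22/7]
Obs: 101266/7735
Act: shelf.record[k→zi; v→^]
Obs: nil
Act: shelf.record[k→tu; v→2185-07-06]
Obs: nil
Act: abacus.show[]
Obs: 101266/7735
Act: abacus.divby[x→92]
Obs: 50633/355810
Act: abacus.lessen[x→-41]
Obs: 14638843/355810
Act: recast.translate[v→-26; u_from→K; u_to→C]
Obs: -5983/20
Act: dial.lastday[]
Obs: 1842-02-28
Act: abacus.accrue[x→-4]
Obs: 13215603/355810
Act: recast.translate[v→-70; u_from→MiB; u_to→B]
Obs: -73400320

Answer: {filurn=-894, foprofi=ne, tu=2185-07-06, zi=101266/7735}


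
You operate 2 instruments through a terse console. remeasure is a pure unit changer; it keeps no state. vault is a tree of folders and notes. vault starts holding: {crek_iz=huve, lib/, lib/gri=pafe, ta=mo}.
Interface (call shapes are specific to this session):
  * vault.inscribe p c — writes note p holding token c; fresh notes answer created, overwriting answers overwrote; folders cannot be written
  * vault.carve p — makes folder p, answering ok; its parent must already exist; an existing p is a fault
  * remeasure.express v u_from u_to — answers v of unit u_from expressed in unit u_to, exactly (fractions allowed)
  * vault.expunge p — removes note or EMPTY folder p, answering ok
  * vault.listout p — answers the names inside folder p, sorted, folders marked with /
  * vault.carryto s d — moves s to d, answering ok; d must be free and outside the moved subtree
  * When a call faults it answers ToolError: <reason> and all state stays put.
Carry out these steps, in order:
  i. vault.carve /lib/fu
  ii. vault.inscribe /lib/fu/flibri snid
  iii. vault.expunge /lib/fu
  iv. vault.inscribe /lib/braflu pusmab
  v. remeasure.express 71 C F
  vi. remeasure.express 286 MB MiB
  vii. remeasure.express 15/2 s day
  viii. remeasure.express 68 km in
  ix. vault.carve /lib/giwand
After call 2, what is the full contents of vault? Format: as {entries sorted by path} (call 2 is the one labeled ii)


Answer: {crek_iz=huve, lib/, lib/fu/, lib/fu/flibri=snid, lib/gri=pafe, ta=mo}

Derivation:
·→ vault.carve(p=/lib/fu)
·← ok
·→ vault.inscribe(p=/lib/fu/flibri, c=snid)
·← created
·→ vault.expunge(p=/lib/fu)
·← ToolError: not empty
·→ vault.inscribe(p=/lib/braflu, c=pusmab)
·← created
·→ remeasure.express(v=71, u_from=C, u_to=F)
·← 799/5
·→ remeasure.express(v=286, u_from=MB, u_to=MiB)
·← 2234375/8192
·→ remeasure.express(v=15/2, u_from=s, u_to=day)
·← 1/11520
·→ remeasure.express(v=68, u_from=km, u_to=in)
·← 340000000/127
·→ vault.carve(p=/lib/giwand)
·← ok


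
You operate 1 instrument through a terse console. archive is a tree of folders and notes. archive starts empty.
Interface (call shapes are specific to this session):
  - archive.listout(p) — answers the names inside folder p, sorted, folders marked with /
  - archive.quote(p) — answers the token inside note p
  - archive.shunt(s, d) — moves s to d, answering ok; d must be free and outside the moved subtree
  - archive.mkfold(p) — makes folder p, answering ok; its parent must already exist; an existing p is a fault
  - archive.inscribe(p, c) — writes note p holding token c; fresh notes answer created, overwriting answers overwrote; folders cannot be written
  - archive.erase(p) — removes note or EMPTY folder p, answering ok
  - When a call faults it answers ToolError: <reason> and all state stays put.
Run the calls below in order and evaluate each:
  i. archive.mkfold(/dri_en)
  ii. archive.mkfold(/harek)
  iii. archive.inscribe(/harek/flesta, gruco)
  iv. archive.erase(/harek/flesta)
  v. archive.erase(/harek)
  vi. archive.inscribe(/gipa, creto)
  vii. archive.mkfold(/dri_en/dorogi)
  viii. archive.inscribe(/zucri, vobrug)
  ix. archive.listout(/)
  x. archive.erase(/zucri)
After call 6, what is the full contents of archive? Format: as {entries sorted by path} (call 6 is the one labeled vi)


>>> mkfold p: /dri_en
:: ok
>>> mkfold p: /harek
:: ok
>>> inscribe p: /harek/flesta c: gruco
:: created
>>> erase p: /harek/flesta
:: ok
>>> erase p: /harek
:: ok
>>> inscribe p: /gipa c: creto
:: created
>>> mkfold p: /dri_en/dorogi
:: ok
>>> inscribe p: /zucri c: vobrug
:: created
>>> listout p: /
:: [dri_en/, gipa, zucri]
>>> erase p: /zucri
:: ok

Answer: {dri_en/, gipa=creto}


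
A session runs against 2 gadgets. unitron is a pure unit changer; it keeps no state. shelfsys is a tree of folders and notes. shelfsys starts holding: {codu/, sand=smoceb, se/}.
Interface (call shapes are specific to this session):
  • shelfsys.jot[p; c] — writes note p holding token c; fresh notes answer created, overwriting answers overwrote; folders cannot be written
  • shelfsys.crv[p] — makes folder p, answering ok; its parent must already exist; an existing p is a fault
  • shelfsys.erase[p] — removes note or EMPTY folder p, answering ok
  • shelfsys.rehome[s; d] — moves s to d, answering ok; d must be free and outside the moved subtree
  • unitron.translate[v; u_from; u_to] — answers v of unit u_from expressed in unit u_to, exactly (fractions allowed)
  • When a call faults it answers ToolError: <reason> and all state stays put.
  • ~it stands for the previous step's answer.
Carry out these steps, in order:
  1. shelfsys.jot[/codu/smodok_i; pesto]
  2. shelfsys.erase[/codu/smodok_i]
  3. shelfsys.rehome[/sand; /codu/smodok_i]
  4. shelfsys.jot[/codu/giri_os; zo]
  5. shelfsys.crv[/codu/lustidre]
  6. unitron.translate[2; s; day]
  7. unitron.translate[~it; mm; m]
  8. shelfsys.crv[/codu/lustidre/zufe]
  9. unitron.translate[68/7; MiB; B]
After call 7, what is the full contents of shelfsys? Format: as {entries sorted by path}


Answer: {codu/, codu/giri_os=zo, codu/lustidre/, codu/smodok_i=smoceb, se/}

Derivation:
% jot p: /codu/smodok_i c: pesto
[out] created
% erase p: /codu/smodok_i
[out] ok
% rehome s: /sand d: /codu/smodok_i
[out] ok
% jot p: /codu/giri_os c: zo
[out] created
% crv p: /codu/lustidre
[out] ok
% translate v: 2 u_from: s u_to: day
[out] 1/43200
% translate v: ~it u_from: mm u_to: m
[out] 1/43200000
% crv p: /codu/lustidre/zufe
[out] ok
% translate v: 68/7 u_from: MiB u_to: B
[out] 71303168/7


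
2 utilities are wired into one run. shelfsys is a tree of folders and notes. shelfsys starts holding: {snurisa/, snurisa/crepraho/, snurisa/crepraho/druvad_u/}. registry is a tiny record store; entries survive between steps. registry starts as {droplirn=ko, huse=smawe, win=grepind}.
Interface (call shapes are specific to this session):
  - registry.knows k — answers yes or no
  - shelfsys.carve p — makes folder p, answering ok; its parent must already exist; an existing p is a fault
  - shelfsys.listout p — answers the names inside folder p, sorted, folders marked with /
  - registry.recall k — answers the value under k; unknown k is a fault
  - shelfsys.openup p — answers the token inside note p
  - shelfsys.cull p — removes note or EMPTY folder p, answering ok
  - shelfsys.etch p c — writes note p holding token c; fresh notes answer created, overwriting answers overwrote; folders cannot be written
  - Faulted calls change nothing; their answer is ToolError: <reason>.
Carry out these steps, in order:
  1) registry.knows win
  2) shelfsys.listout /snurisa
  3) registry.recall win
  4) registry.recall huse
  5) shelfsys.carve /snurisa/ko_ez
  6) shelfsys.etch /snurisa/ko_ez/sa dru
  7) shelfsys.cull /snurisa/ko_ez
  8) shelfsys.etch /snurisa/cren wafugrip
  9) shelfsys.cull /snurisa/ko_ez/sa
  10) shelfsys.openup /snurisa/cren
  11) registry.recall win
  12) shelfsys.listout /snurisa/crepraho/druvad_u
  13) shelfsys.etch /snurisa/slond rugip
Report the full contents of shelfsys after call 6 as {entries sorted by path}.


Act: registry.knows[k→win]
Obs: yes
Act: shelfsys.listout[p→/snurisa]
Obs: [crepraho/]
Act: registry.recall[k→win]
Obs: grepind
Act: registry.recall[k→huse]
Obs: smawe
Act: shelfsys.carve[p→/snurisa/ko_ez]
Obs: ok
Act: shelfsys.etch[p→/snurisa/ko_ez/sa; c→dru]
Obs: created
Act: shelfsys.cull[p→/snurisa/ko_ez]
Obs: ToolError: not empty
Act: shelfsys.etch[p→/snurisa/cren; c→wafugrip]
Obs: created
Act: shelfsys.cull[p→/snurisa/ko_ez/sa]
Obs: ok
Act: shelfsys.openup[p→/snurisa/cren]
Obs: wafugrip
Act: registry.recall[k→win]
Obs: grepind
Act: shelfsys.listout[p→/snurisa/crepraho/druvad_u]
Obs: []
Act: shelfsys.etch[p→/snurisa/slond; c→rugip]
Obs: created

Answer: {snurisa/, snurisa/crepraho/, snurisa/crepraho/druvad_u/, snurisa/ko_ez/, snurisa/ko_ez/sa=dru}


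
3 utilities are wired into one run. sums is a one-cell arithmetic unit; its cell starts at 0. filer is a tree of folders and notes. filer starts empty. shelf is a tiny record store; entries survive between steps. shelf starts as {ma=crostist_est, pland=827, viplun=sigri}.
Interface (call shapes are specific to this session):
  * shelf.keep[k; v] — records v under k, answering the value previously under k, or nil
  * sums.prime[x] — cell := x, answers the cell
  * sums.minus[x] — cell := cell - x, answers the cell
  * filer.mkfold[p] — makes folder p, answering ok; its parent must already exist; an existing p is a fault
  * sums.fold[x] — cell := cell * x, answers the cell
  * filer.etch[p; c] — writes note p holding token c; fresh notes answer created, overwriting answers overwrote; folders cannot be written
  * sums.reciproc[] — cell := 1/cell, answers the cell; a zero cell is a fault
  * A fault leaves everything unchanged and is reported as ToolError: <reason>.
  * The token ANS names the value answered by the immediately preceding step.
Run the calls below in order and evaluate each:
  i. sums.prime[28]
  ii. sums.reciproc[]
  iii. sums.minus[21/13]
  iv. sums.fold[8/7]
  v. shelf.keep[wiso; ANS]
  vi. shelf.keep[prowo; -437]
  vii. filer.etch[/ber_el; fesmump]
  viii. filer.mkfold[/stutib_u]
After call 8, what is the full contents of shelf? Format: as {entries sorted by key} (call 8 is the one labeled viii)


Answer: {ma=crostist_est, pland=827, prowo=-437, viplun=sigri, wiso=-1150/637}

Derivation:
[in] prime x: 28
= 28
[in] reciproc
= 1/28
[in] minus x: 21/13
= -575/364
[in] fold x: 8/7
= -1150/637
[in] keep k: wiso v: ANS
= nil
[in] keep k: prowo v: -437
= nil
[in] etch p: /ber_el c: fesmump
= created
[in] mkfold p: /stutib_u
= ok


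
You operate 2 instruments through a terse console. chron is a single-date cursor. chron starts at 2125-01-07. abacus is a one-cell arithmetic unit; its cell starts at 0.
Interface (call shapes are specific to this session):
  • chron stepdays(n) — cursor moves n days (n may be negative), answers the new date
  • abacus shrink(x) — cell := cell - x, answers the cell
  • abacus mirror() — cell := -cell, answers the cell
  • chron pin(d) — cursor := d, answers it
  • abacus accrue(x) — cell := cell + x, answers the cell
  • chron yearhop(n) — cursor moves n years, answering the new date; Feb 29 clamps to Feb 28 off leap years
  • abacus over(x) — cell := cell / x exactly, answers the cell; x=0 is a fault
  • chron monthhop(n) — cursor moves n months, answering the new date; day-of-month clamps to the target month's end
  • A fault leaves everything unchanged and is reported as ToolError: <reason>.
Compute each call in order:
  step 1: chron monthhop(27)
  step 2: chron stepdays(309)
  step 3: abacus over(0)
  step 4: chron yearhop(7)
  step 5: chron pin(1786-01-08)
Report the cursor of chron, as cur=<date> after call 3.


Answer: cur=2128-02-10

Derivation:
I call chron monthhop(27), which returns 2127-04-07.
Calling chron stepdays(309), — result: 2128-02-10.
I invoke abacus over(0), and observe ToolError: division by zero.
Invoking chron yearhop(7), and get 2135-02-10.
Then chron pin(1786-01-08), and see 1786-01-08.


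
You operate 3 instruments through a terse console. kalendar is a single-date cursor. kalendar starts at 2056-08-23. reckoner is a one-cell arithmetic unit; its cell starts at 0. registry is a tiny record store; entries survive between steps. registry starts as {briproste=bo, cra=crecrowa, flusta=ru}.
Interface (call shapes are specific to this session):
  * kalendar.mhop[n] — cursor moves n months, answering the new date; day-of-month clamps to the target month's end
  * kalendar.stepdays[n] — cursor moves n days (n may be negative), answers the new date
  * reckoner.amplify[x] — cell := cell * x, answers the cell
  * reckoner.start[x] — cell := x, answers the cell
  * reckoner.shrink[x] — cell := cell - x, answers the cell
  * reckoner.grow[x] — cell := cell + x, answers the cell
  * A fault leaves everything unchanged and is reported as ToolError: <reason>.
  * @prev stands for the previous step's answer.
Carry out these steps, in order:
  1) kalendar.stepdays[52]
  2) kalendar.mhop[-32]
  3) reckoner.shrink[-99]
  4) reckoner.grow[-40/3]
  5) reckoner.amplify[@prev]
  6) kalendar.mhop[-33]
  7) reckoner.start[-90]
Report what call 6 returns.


·→ stepdays(n: 52)
·← 2056-10-14
·→ mhop(n: -32)
·← 2054-02-14
·→ shrink(x: -99)
·← 99
·→ grow(x: -40/3)
·← 257/3
·→ amplify(x: @prev)
·← 66049/9
·→ mhop(n: -33)
·← 2051-05-14
·→ start(x: -90)
·← -90

Answer: 2051-05-14


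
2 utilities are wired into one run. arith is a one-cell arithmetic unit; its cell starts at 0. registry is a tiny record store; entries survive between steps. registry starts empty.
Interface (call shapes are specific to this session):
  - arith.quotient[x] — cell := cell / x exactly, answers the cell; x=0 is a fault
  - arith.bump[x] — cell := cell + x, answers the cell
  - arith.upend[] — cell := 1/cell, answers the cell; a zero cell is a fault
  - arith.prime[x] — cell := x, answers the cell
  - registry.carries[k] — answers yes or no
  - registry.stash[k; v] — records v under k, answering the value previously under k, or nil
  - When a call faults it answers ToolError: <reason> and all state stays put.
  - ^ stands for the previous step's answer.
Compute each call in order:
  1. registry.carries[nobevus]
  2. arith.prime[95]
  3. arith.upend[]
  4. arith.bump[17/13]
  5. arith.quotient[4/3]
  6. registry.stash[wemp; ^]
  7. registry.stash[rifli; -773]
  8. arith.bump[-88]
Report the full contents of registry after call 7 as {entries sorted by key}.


Answer: {rifli=-773, wemp=1221/1235}

Derivation:
# 1. registry.carries(k='nobevus') ~> no
# 2. arith.prime(x='95') ~> 95
# 3. arith.upend() ~> 1/95
# 4. arith.bump(x='17/13') ~> 1628/1235
# 5. arith.quotient(x='4/3') ~> 1221/1235
# 6. registry.stash(k='wemp', v='^') ~> nil
# 7. registry.stash(k='rifli', v='-773') ~> nil
# 8. arith.bump(x='-88') ~> -107459/1235


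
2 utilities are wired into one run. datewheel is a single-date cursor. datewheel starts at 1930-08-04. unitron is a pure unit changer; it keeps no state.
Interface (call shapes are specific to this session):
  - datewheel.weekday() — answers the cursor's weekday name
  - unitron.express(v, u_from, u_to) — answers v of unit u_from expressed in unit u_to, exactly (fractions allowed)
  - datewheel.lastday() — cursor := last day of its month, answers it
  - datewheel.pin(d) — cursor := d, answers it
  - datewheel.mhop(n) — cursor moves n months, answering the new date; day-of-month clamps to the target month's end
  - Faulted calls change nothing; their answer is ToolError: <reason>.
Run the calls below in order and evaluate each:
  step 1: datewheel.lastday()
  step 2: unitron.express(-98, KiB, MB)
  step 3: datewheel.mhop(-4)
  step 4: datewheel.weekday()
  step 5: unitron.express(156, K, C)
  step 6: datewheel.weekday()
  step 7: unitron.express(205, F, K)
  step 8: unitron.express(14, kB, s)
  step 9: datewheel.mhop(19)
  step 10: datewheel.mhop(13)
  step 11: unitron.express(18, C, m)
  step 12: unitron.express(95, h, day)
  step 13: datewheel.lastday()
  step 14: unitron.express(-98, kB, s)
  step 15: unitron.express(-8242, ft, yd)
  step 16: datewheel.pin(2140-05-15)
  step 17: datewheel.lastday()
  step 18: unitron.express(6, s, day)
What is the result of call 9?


Answer: 1931-11-30

Derivation:
-> lastday()
<- 1930-08-31
-> express(v=-98, u_from=KiB, u_to=MB)
<- -1568/15625
-> mhop(n=-4)
<- 1930-04-30
-> weekday()
<- Wednesday
-> express(v=156, u_from=K, u_to=C)
<- -2343/20
-> weekday()
<- Wednesday
-> express(v=205, u_from=F, u_to=K)
<- 66467/180
-> express(v=14, u_from=kB, u_to=s)
<- ToolError: incompatible units
-> mhop(n=19)
<- 1931-11-30
-> mhop(n=13)
<- 1932-12-30
-> express(v=18, u_from=C, u_to=m)
<- ToolError: incompatible units
-> express(v=95, u_from=h, u_to=day)
<- 95/24
-> lastday()
<- 1932-12-31
-> express(v=-98, u_from=kB, u_to=s)
<- ToolError: incompatible units
-> express(v=-8242, u_from=ft, u_to=yd)
<- -8242/3
-> pin(d=2140-05-15)
<- 2140-05-15
-> lastday()
<- 2140-05-31
-> express(v=6, u_from=s, u_to=day)
<- 1/14400


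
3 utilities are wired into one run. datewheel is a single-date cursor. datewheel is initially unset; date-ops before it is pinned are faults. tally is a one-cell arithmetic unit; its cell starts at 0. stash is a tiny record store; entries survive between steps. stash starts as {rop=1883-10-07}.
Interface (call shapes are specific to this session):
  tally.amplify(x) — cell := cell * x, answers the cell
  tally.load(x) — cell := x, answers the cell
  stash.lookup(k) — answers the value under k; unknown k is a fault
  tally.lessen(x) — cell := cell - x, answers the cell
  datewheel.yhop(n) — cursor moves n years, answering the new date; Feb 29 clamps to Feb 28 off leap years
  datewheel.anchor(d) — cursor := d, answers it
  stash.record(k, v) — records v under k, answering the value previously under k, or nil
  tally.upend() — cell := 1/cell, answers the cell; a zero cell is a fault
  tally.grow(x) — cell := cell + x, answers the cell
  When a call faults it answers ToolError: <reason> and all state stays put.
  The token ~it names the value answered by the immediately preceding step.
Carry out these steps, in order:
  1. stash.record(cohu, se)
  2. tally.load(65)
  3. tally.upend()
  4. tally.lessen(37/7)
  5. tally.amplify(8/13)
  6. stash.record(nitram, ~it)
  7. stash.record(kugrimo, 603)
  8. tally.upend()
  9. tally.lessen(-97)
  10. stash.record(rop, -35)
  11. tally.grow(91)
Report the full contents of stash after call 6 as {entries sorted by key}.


Answer: {cohu=se, nitram=-19184/5915, rop=1883-10-07}

Derivation:
~$ stash.record k='cohu' v='se'
  nil
~$ tally.load x='65'
  65
~$ tally.upend
  1/65
~$ tally.lessen x='37/7'
  -2398/455
~$ tally.amplify x='8/13'
  -19184/5915
~$ stash.record k='nitram' v='~it'
  nil
~$ stash.record k='kugrimo' v='603'
  nil
~$ tally.upend
  -5915/19184
~$ tally.lessen x='-97'
  1854933/19184
~$ stash.record k='rop' v='-35'
  1883-10-07
~$ tally.grow x='91'
  3600677/19184


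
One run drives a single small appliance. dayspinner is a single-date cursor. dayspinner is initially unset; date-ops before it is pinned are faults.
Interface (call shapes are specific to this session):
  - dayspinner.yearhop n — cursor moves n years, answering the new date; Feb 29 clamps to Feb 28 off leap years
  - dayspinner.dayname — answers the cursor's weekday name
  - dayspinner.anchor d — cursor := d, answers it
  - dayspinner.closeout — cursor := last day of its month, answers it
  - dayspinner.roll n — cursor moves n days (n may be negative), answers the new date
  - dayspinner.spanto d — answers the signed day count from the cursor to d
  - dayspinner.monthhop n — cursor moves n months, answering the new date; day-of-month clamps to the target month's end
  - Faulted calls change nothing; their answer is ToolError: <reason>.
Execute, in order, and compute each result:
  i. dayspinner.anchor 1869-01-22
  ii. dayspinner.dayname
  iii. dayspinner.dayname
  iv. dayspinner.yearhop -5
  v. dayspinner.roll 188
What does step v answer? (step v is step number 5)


Answer: 1864-07-28

Derivation:
>> anchor(d→1869-01-22)
<< 1869-01-22
>> dayname()
<< Friday
>> dayname()
<< Friday
>> yearhop(n→-5)
<< 1864-01-22
>> roll(n→188)
<< 1864-07-28


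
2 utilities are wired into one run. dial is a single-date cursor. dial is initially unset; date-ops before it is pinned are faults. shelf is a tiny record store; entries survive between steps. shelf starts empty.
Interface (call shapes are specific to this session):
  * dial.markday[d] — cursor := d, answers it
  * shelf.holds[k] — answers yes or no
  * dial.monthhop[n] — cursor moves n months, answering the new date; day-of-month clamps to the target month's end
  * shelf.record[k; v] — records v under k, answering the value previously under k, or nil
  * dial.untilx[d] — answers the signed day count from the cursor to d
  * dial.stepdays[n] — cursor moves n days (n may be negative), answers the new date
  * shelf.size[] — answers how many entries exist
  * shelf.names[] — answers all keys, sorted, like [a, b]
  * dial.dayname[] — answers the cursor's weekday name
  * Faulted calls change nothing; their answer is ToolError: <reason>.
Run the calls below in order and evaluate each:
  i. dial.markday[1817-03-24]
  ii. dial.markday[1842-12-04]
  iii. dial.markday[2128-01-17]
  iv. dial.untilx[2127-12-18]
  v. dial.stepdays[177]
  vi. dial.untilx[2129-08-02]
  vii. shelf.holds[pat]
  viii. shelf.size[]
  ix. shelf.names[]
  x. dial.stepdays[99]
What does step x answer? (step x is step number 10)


Answer: 2128-10-19

Derivation:
>>> markday 1817-03-24
  1817-03-24
>>> markday 1842-12-04
  1842-12-04
>>> markday 2128-01-17
  2128-01-17
>>> untilx 2127-12-18
  -30
>>> stepdays 177
  2128-07-12
>>> untilx 2129-08-02
  386
>>> holds pat
  no
>>> size
  0
>>> names
  []
>>> stepdays 99
  2128-10-19


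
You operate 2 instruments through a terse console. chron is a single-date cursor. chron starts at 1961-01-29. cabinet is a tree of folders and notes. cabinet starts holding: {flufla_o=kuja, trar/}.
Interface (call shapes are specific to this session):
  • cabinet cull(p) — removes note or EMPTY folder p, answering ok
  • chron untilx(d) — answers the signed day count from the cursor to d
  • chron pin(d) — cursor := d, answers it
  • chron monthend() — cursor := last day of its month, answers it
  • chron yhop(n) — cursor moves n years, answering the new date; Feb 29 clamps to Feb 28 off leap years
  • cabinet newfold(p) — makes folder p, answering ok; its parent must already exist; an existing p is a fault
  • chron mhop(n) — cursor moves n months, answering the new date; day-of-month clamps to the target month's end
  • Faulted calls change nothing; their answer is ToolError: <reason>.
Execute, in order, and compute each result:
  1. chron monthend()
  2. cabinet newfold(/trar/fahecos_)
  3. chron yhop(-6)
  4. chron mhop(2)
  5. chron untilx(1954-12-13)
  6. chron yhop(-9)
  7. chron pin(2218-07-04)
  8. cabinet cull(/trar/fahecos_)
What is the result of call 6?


Answer: 1946-03-31

Derivation:
% chron monthend
[out] 1961-01-31
% cabinet newfold p=/trar/fahecos_
[out] ok
% chron yhop n=-6
[out] 1955-01-31
% chron mhop n=2
[out] 1955-03-31
% chron untilx d=1954-12-13
[out] -108
% chron yhop n=-9
[out] 1946-03-31
% chron pin d=2218-07-04
[out] 2218-07-04
% cabinet cull p=/trar/fahecos_
[out] ok


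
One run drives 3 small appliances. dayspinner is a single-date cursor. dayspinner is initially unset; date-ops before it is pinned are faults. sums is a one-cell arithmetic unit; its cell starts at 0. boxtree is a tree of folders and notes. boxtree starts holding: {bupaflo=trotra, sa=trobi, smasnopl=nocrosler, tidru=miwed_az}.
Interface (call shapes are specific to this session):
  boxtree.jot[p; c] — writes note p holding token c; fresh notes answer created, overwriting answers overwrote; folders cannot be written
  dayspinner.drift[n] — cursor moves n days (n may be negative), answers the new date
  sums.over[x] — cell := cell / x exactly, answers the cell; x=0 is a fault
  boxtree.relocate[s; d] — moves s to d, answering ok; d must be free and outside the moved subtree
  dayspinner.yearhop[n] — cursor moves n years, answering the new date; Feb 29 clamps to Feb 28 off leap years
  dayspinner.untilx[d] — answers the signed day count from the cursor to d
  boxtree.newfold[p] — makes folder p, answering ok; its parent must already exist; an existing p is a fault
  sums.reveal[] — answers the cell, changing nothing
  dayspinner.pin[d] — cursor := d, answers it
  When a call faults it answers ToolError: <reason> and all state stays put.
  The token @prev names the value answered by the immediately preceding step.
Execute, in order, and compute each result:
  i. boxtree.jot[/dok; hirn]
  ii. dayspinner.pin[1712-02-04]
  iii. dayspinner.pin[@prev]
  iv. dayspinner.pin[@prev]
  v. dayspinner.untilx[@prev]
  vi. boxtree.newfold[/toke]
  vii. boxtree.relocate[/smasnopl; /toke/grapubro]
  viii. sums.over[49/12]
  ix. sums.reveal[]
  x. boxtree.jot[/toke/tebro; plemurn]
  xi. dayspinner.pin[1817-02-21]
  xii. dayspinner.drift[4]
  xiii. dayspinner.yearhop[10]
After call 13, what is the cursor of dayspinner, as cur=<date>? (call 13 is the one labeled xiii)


Answer: cur=1827-02-25

Derivation:
Calling boxtree.jot passing p: /dok, c: hirn, giving created.
I use dayspinner.pin passing d: 1712-02-04, and see 1712-02-04.
I call dayspinner.pin passing d: @prev, → 1712-02-04.
I run dayspinner.pin passing d: @prev, — result: 1712-02-04.
I call dayspinner.untilx passing d: @prev, — result: 0.
Then boxtree.newfold passing p: /toke: ok.
Invoking boxtree.relocate passing s: /smasnopl, d: /toke/grapubro, — result: ok.
Then sums.over passing x: 49/12, → 0.
Calling sums.reveal(): 0.
Now I run boxtree.jot passing p: /toke/tebro, c: plemurn, and observe created.
Invoking dayspinner.pin passing d: 1817-02-21, giving 1817-02-21.
I call dayspinner.drift passing n: 4, → 1817-02-25.
Using dayspinner.yearhop passing n: 10, yielding 1827-02-25.


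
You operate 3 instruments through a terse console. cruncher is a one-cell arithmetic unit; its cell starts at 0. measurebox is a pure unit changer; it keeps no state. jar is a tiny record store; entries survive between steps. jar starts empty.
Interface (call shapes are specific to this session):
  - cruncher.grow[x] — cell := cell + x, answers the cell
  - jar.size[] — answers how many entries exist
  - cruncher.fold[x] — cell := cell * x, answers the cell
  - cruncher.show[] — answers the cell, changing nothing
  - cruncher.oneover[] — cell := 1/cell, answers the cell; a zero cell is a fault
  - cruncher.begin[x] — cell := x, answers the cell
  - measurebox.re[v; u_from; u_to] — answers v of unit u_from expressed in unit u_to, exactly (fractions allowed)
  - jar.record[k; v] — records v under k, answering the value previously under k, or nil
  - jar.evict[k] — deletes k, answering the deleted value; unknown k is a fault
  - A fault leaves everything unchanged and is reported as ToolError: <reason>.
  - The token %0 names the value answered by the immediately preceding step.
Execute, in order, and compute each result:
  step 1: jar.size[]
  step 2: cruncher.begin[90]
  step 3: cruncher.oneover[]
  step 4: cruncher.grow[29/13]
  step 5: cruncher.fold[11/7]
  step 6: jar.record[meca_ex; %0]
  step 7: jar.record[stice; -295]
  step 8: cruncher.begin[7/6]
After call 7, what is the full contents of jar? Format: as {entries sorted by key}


-- 1. jar.size() => 0
-- 2. cruncher.begin(x='90') => 90
-- 3. cruncher.oneover() => 1/90
-- 4. cruncher.grow(x='29/13') => 2623/1170
-- 5. cruncher.fold(x='11/7') => 28853/8190
-- 6. jar.record(k='meca_ex', v='%0') => nil
-- 7. jar.record(k='stice', v='-295') => nil
-- 8. cruncher.begin(x='7/6') => 7/6

Answer: {meca_ex=28853/8190, stice=-295}


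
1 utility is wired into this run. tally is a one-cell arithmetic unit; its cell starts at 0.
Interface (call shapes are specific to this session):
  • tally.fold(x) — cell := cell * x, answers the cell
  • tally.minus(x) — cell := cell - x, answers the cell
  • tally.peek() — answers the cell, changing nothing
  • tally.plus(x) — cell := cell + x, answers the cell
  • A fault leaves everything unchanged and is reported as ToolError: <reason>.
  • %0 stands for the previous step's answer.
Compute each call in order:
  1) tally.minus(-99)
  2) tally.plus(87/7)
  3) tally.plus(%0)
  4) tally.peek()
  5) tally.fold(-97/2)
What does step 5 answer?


I run tally.minus passing x=-99, — result: 99.
Then tally.plus passing x=87/7, and observe 780/7.
I call tally.plus passing x=%0, and observe 1560/7.
Using tally.peek, yielding 1560/7.
Now I run tally.fold passing x=-97/2, — result: -75660/7.

Answer: -75660/7


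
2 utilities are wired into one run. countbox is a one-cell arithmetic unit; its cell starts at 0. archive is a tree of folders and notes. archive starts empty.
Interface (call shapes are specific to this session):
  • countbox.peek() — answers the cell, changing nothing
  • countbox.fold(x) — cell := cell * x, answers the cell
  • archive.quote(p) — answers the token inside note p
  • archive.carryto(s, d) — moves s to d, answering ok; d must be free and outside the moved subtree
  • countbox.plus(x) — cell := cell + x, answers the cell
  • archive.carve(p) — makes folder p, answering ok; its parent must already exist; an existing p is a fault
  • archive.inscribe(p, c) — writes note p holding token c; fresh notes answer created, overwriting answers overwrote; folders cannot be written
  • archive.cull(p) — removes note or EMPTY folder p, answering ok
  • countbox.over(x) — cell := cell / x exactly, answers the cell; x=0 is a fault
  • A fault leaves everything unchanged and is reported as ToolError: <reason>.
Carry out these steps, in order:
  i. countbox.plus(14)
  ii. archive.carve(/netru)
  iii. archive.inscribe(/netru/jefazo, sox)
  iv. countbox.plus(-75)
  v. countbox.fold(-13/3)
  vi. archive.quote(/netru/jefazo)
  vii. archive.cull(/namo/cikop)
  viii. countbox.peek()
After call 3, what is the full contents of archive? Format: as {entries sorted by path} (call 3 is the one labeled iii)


$ countbox.plus x='14'
  14
$ archive.carve p='/netru'
  ok
$ archive.inscribe p='/netru/jefazo' c='sox'
  created
$ countbox.plus x='-75'
  -61
$ countbox.fold x='-13/3'
  793/3
$ archive.quote p='/netru/jefazo'
  sox
$ archive.cull p='/namo/cikop'
  ToolError: not found
$ countbox.peek
  793/3

Answer: {netru/, netru/jefazo=sox}


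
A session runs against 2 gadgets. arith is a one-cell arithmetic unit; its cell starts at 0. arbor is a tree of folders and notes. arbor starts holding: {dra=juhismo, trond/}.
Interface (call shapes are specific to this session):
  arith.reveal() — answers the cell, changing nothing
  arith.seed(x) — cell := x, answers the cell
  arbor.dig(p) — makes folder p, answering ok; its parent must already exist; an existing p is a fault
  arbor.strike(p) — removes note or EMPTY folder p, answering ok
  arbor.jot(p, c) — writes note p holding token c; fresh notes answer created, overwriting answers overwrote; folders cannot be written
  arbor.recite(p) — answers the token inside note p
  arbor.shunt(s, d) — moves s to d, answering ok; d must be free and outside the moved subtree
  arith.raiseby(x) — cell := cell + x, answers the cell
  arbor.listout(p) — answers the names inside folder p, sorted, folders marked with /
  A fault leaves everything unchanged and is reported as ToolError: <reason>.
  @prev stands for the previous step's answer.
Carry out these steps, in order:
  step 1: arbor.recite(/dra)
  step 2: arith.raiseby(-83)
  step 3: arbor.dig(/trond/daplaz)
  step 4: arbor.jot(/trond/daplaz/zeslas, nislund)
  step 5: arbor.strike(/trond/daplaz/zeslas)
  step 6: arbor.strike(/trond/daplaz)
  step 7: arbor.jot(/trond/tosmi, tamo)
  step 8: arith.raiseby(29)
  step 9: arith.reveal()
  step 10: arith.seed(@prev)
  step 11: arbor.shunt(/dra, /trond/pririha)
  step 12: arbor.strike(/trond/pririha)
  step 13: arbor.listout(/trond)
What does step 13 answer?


Answer: [tosmi]

Derivation:
;; arbor.recite(p→/dra) => juhismo
;; arith.raiseby(x→-83) => -83
;; arbor.dig(p→/trond/daplaz) => ok
;; arbor.jot(p→/trond/daplaz/zeslas, c→nislund) => created
;; arbor.strike(p→/trond/daplaz/zeslas) => ok
;; arbor.strike(p→/trond/daplaz) => ok
;; arbor.jot(p→/trond/tosmi, c→tamo) => created
;; arith.raiseby(x→29) => -54
;; arith.reveal() => -54
;; arith.seed(x→@prev) => -54
;; arbor.shunt(s→/dra, d→/trond/pririha) => ok
;; arbor.strike(p→/trond/pririha) => ok
;; arbor.listout(p→/trond) => [tosmi]


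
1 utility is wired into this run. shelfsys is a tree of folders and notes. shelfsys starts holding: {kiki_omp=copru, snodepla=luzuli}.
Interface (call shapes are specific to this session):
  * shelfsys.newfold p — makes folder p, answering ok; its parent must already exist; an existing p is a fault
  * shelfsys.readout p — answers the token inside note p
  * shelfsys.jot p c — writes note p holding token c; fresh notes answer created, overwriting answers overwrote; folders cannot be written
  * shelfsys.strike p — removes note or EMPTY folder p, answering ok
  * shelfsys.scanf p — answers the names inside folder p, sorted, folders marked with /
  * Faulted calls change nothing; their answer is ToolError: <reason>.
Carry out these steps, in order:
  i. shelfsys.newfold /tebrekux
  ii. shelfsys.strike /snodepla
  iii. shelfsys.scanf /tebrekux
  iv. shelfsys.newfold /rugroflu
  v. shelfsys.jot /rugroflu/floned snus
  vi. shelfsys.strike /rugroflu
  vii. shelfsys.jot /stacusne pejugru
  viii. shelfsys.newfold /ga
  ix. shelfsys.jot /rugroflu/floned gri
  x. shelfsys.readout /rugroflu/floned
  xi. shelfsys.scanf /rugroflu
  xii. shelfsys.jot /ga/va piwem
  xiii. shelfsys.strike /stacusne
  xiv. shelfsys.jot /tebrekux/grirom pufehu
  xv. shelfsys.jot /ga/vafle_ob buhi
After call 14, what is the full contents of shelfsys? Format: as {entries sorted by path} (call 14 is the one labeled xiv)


Next I call shelfsys.newfold with p: /tebrekux, and get ok.
I use shelfsys.strike with p: /snodepla: ok.
Calling shelfsys.scanf with p: /tebrekux: [].
Calling shelfsys.newfold with p: /rugroflu, and get ok.
I use shelfsys.jot with p: /rugroflu/floned, c: snus, — result: created.
Then shelfsys.strike with p: /rugroflu, → ToolError: not empty.
I invoke shelfsys.jot with p: /stacusne, c: pejugru, → created.
I run shelfsys.newfold with p: /ga, giving ok.
I invoke shelfsys.jot with p: /rugroflu/floned, c: gri, and see overwrote.
I use shelfsys.readout with p: /rugroflu/floned, giving gri.
Using shelfsys.scanf with p: /rugroflu, and get [floned].
Using shelfsys.jot with p: /ga/va, c: piwem, → created.
Next I call shelfsys.strike with p: /stacusne, and observe ok.
I use shelfsys.jot with p: /tebrekux/grirom, c: pufehu, and observe created.
I invoke shelfsys.jot with p: /ga/vafle_ob, c: buhi, and get created.

Answer: {ga/, ga/va=piwem, kiki_omp=copru, rugroflu/, rugroflu/floned=gri, tebrekux/, tebrekux/grirom=pufehu}
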